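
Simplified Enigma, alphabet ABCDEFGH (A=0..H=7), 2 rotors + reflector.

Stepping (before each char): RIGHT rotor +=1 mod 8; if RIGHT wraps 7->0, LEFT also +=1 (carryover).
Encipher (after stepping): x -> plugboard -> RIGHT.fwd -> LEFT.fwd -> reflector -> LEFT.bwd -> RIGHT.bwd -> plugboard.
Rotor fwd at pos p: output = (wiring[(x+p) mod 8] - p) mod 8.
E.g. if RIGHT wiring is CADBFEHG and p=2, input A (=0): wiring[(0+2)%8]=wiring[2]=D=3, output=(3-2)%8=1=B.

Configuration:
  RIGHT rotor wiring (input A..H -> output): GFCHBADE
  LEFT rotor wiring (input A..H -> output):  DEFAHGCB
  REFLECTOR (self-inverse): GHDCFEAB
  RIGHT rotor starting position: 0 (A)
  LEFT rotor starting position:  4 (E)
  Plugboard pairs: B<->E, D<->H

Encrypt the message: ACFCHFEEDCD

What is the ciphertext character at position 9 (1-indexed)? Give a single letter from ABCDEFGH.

Char 1 ('A'): step: R->1, L=4; A->plug->A->R->E->L->H->refl->B->L'->G->R'->C->plug->C
Char 2 ('C'): step: R->2, L=4; C->plug->C->R->H->L->E->refl->F->L'->D->R'->H->plug->D
Char 3 ('F'): step: R->3, L=4; F->plug->F->R->D->L->F->refl->E->L'->H->R'->H->plug->D
Char 4 ('C'): step: R->4, L=4; C->plug->C->R->H->L->E->refl->F->L'->D->R'->H->plug->D
Char 5 ('H'): step: R->5, L=4; H->plug->D->R->B->L->C->refl->D->L'->A->R'->E->plug->B
Char 6 ('F'): step: R->6, L=4; F->plug->F->R->B->L->C->refl->D->L'->A->R'->C->plug->C
Char 7 ('E'): step: R->7, L=4; E->plug->B->R->H->L->E->refl->F->L'->D->R'->D->plug->H
Char 8 ('E'): step: R->0, L->5 (L advanced); E->plug->B->R->F->L->A->refl->G->L'->D->R'->G->plug->G
Char 9 ('D'): step: R->1, L=5; D->plug->H->R->F->L->A->refl->G->L'->D->R'->G->plug->G

G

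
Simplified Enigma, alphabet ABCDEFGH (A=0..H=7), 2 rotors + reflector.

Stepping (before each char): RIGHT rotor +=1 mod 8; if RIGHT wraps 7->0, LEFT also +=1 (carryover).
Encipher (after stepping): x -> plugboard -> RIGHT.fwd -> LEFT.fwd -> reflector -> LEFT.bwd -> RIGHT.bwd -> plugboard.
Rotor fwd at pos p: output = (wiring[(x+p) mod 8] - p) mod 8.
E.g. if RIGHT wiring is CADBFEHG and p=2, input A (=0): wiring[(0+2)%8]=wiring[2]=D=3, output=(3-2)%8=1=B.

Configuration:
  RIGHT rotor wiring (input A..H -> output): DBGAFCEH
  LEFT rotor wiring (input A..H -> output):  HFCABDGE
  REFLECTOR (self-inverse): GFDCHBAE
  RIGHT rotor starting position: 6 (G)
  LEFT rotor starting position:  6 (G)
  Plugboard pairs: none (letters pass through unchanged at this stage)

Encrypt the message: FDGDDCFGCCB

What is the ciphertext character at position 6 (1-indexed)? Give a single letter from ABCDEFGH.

Char 1 ('F'): step: R->7, L=6; F->plug->F->R->G->L->D->refl->C->L'->F->R'->H->plug->H
Char 2 ('D'): step: R->0, L->7 (L advanced); D->plug->D->R->A->L->F->refl->B->L'->E->R'->G->plug->G
Char 3 ('G'): step: R->1, L=7; G->plug->G->R->G->L->E->refl->H->L'->H->R'->C->plug->C
Char 4 ('D'): step: R->2, L=7; D->plug->D->R->A->L->F->refl->B->L'->E->R'->A->plug->A
Char 5 ('D'): step: R->3, L=7; D->plug->D->R->B->L->A->refl->G->L'->C->R'->B->plug->B
Char 6 ('C'): step: R->4, L=7; C->plug->C->R->A->L->F->refl->B->L'->E->R'->H->plug->H

H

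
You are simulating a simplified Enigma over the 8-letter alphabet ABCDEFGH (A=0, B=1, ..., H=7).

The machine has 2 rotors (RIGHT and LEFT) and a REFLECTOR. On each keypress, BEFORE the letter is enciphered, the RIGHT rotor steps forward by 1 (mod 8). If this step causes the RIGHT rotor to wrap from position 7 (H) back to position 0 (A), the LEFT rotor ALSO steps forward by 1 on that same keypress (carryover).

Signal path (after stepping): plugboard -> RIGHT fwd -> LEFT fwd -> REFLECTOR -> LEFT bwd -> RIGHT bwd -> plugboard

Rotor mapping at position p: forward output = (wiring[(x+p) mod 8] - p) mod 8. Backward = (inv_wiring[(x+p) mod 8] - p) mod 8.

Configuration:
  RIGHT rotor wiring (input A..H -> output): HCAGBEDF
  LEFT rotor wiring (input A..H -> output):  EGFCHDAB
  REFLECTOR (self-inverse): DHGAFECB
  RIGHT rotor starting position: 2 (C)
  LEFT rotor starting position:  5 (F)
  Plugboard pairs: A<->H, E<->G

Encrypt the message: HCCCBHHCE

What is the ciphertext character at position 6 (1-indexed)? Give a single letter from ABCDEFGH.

Char 1 ('H'): step: R->3, L=5; H->plug->A->R->D->L->H->refl->B->L'->E->R'->F->plug->F
Char 2 ('C'): step: R->4, L=5; C->plug->C->R->H->L->C->refl->G->L'->A->R'->B->plug->B
Char 3 ('C'): step: R->5, L=5; C->plug->C->R->A->L->G->refl->C->L'->H->R'->A->plug->H
Char 4 ('C'): step: R->6, L=5; C->plug->C->R->B->L->D->refl->A->L'->F->R'->A->plug->H
Char 5 ('B'): step: R->7, L=5; B->plug->B->R->A->L->G->refl->C->L'->H->R'->E->plug->G
Char 6 ('H'): step: R->0, L->6 (L advanced); H->plug->A->R->H->L->F->refl->E->L'->F->R'->H->plug->A

A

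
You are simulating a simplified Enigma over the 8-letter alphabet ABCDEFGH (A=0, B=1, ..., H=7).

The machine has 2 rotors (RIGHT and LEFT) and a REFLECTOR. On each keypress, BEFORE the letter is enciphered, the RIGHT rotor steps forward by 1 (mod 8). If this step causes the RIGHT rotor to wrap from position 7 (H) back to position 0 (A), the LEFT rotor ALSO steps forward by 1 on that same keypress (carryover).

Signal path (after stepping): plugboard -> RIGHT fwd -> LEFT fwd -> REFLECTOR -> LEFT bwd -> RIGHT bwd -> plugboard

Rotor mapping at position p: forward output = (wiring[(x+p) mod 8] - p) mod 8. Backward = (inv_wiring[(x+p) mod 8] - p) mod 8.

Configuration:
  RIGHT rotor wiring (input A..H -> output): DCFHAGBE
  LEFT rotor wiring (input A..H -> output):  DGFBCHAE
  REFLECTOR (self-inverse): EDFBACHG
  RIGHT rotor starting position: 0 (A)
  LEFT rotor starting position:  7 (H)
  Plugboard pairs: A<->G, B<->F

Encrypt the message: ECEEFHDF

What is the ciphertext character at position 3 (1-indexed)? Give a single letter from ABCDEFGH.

Char 1 ('E'): step: R->1, L=7; E->plug->E->R->F->L->D->refl->B->L'->H->R'->D->plug->D
Char 2 ('C'): step: R->2, L=7; C->plug->C->R->G->L->A->refl->E->L'->B->R'->G->plug->A
Char 3 ('E'): step: R->3, L=7; E->plug->E->R->B->L->E->refl->A->L'->G->R'->D->plug->D

D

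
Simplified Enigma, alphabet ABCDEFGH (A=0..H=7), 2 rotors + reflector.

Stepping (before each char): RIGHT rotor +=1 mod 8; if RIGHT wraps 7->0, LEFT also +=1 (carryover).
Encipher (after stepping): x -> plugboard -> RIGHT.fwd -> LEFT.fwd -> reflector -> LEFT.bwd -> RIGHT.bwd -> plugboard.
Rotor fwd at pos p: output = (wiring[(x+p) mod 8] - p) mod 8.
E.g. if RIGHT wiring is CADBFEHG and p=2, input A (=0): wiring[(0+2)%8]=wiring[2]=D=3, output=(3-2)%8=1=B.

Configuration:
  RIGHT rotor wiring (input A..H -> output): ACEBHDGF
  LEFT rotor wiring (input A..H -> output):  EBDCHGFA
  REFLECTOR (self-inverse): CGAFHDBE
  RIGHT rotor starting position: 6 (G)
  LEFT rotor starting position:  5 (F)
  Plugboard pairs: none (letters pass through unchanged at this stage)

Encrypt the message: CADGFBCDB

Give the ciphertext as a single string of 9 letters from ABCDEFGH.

Answer: GHEACDEFH

Derivation:
Char 1 ('C'): step: R->7, L=5; C->plug->C->R->D->L->H->refl->E->L'->E->R'->G->plug->G
Char 2 ('A'): step: R->0, L->6 (L advanced); A->plug->A->R->A->L->H->refl->E->L'->F->R'->H->plug->H
Char 3 ('D'): step: R->1, L=6; D->plug->D->R->G->L->B->refl->G->L'->C->R'->E->plug->E
Char 4 ('G'): step: R->2, L=6; G->plug->G->R->G->L->B->refl->G->L'->C->R'->A->plug->A
Char 5 ('F'): step: R->3, L=6; F->plug->F->R->F->L->E->refl->H->L'->A->R'->C->plug->C
Char 6 ('B'): step: R->4, L=6; B->plug->B->R->H->L->A->refl->C->L'->B->R'->D->plug->D
Char 7 ('C'): step: R->5, L=6; C->plug->C->R->A->L->H->refl->E->L'->F->R'->E->plug->E
Char 8 ('D'): step: R->6, L=6; D->plug->D->R->E->L->F->refl->D->L'->D->R'->F->plug->F
Char 9 ('B'): step: R->7, L=6; B->plug->B->R->B->L->C->refl->A->L'->H->R'->H->plug->H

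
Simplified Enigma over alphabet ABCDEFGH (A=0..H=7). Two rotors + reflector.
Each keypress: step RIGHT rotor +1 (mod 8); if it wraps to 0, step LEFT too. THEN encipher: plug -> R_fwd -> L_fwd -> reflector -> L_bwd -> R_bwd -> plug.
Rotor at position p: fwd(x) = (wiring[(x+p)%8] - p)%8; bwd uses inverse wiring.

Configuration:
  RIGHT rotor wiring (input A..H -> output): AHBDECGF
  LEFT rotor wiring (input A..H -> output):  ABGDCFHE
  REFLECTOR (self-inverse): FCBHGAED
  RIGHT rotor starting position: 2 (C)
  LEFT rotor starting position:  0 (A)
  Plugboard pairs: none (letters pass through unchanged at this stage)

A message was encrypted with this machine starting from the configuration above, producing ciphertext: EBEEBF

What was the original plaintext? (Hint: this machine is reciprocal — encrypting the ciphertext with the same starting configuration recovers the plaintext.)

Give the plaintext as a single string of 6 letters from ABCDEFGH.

Char 1 ('E'): step: R->3, L=0; E->plug->E->R->C->L->G->refl->E->L'->H->R'->C->plug->C
Char 2 ('B'): step: R->4, L=0; B->plug->B->R->G->L->H->refl->D->L'->D->R'->F->plug->F
Char 3 ('E'): step: R->5, L=0; E->plug->E->R->C->L->G->refl->E->L'->H->R'->H->plug->H
Char 4 ('E'): step: R->6, L=0; E->plug->E->R->D->L->D->refl->H->L'->G->R'->G->plug->G
Char 5 ('B'): step: R->7, L=0; B->plug->B->R->B->L->B->refl->C->L'->E->R'->E->plug->E
Char 6 ('F'): step: R->0, L->1 (L advanced); F->plug->F->R->C->L->C->refl->B->L'->D->R'->D->plug->D

Answer: CFHGED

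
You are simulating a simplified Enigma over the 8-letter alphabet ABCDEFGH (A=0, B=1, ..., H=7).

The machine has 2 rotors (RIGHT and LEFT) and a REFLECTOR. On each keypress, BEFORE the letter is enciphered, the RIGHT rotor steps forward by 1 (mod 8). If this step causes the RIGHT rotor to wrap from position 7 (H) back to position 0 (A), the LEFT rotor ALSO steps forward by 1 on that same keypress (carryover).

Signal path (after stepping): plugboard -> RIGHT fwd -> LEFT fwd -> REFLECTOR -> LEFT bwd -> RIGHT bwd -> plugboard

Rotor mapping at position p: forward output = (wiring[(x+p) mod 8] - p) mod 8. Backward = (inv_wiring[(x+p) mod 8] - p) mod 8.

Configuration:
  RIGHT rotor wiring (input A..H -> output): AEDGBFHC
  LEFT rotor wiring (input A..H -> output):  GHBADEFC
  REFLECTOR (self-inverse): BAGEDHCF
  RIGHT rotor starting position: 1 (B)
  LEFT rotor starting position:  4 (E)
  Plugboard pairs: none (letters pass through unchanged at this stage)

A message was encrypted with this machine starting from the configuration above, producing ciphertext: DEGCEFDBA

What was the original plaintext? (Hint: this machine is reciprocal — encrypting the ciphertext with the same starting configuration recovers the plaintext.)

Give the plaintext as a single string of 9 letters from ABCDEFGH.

Answer: BFAEHBFDD

Derivation:
Char 1 ('D'): step: R->2, L=4; D->plug->D->R->D->L->G->refl->C->L'->E->R'->B->plug->B
Char 2 ('E'): step: R->3, L=4; E->plug->E->R->H->L->E->refl->D->L'->F->R'->F->plug->F
Char 3 ('G'): step: R->4, L=4; G->plug->G->R->H->L->E->refl->D->L'->F->R'->A->plug->A
Char 4 ('C'): step: R->5, L=4; C->plug->C->R->F->L->D->refl->E->L'->H->R'->E->plug->E
Char 5 ('E'): step: R->6, L=4; E->plug->E->R->F->L->D->refl->E->L'->H->R'->H->plug->H
Char 6 ('F'): step: R->7, L=4; F->plug->F->R->C->L->B->refl->A->L'->B->R'->B->plug->B
Char 7 ('D'): step: R->0, L->5 (L advanced); D->plug->D->R->G->L->D->refl->E->L'->F->R'->F->plug->F
Char 8 ('B'): step: R->1, L=5; B->plug->B->R->C->L->F->refl->H->L'->A->R'->D->plug->D
Char 9 ('A'): step: R->2, L=5; A->plug->A->R->B->L->A->refl->B->L'->D->R'->D->plug->D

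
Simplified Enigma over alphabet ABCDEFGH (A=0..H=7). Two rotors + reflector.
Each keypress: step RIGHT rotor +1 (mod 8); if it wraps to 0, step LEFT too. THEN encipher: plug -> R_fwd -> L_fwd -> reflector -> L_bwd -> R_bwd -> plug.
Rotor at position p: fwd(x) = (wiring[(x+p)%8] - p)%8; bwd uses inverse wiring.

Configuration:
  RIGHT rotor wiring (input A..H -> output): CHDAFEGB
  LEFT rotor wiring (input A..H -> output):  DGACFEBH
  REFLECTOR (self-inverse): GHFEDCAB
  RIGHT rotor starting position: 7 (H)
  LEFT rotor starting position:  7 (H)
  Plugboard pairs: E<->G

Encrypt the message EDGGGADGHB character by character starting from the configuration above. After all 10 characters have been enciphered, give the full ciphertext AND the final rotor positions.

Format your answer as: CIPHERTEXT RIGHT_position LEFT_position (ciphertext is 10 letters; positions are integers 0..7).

Char 1 ('E'): step: R->0, L->0 (L advanced); E->plug->G->R->G->L->B->refl->H->L'->H->R'->B->plug->B
Char 2 ('D'): step: R->1, L=0; D->plug->D->R->E->L->F->refl->C->L'->D->R'->E->plug->G
Char 3 ('G'): step: R->2, L=0; G->plug->E->R->E->L->F->refl->C->L'->D->R'->C->plug->C
Char 4 ('G'): step: R->3, L=0; G->plug->E->R->G->L->B->refl->H->L'->H->R'->F->plug->F
Char 5 ('G'): step: R->4, L=0; G->plug->E->R->G->L->B->refl->H->L'->H->R'->G->plug->E
Char 6 ('A'): step: R->5, L=0; A->plug->A->R->H->L->H->refl->B->L'->G->R'->F->plug->F
Char 7 ('D'): step: R->6, L=0; D->plug->D->R->B->L->G->refl->A->L'->C->R'->F->plug->F
Char 8 ('G'): step: R->7, L=0; G->plug->E->R->B->L->G->refl->A->L'->C->R'->A->plug->A
Char 9 ('H'): step: R->0, L->1 (L advanced); H->plug->H->R->B->L->H->refl->B->L'->C->R'->A->plug->A
Char 10 ('B'): step: R->1, L=1; B->plug->B->R->C->L->B->refl->H->L'->B->R'->H->plug->H
Final: ciphertext=BGCFEFFAAH, RIGHT=1, LEFT=1

Answer: BGCFEFFAAH 1 1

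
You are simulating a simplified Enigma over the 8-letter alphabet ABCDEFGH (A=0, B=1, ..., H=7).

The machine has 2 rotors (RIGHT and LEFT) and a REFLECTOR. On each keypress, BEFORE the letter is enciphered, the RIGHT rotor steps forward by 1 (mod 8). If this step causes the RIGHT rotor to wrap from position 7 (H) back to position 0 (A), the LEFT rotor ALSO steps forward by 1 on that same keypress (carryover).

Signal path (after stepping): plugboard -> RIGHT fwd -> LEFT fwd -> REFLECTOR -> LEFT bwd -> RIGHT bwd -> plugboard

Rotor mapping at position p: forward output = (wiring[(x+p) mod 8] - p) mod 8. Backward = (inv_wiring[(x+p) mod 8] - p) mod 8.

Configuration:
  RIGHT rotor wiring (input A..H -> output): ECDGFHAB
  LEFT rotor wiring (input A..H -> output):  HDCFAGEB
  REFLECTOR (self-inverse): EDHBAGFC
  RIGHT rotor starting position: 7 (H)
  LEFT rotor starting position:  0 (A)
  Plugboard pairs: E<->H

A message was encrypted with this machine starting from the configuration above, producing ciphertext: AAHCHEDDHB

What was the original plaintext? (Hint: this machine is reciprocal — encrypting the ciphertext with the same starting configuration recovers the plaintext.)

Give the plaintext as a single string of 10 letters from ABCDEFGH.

Char 1 ('A'): step: R->0, L->1 (L advanced); A->plug->A->R->E->L->F->refl->G->L'->H->R'->F->plug->F
Char 2 ('A'): step: R->1, L=1; A->plug->A->R->B->L->B->refl->D->L'->F->R'->C->plug->C
Char 3 ('H'): step: R->2, L=1; H->plug->E->R->G->L->A->refl->E->L'->C->R'->G->plug->G
Char 4 ('C'): step: R->3, L=1; C->plug->C->R->E->L->F->refl->G->L'->H->R'->G->plug->G
Char 5 ('H'): step: R->4, L=1; H->plug->E->R->A->L->C->refl->H->L'->D->R'->B->plug->B
Char 6 ('E'): step: R->5, L=1; E->plug->H->R->A->L->C->refl->H->L'->D->R'->B->plug->B
Char 7 ('D'): step: R->6, L=1; D->plug->D->R->E->L->F->refl->G->L'->H->R'->G->plug->G
Char 8 ('D'): step: R->7, L=1; D->plug->D->R->E->L->F->refl->G->L'->H->R'->E->plug->H
Char 9 ('H'): step: R->0, L->2 (L advanced); H->plug->E->R->F->L->H->refl->C->L'->E->R'->A->plug->A
Char 10 ('B'): step: R->1, L=2; B->plug->B->R->C->L->G->refl->F->L'->G->R'->E->plug->H

Answer: FCGGBBGHAH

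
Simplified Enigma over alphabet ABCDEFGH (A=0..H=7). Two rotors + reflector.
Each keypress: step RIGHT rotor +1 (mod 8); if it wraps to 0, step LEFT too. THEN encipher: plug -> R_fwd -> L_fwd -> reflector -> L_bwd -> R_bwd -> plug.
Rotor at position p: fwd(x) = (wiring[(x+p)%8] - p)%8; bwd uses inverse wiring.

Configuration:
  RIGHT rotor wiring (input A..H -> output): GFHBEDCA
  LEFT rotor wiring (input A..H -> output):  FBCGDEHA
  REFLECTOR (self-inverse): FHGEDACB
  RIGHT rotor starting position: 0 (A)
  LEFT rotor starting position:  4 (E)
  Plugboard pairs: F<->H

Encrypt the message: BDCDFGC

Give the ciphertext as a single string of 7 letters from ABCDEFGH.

Char 1 ('B'): step: R->1, L=4; B->plug->B->R->G->L->G->refl->C->L'->H->R'->G->plug->G
Char 2 ('D'): step: R->2, L=4; D->plug->D->R->B->L->A->refl->F->L'->F->R'->A->plug->A
Char 3 ('C'): step: R->3, L=4; C->plug->C->R->A->L->H->refl->B->L'->E->R'->H->plug->F
Char 4 ('D'): step: R->4, L=4; D->plug->D->R->E->L->B->refl->H->L'->A->R'->A->plug->A
Char 5 ('F'): step: R->5, L=4; F->plug->H->R->H->L->C->refl->G->L'->G->R'->A->plug->A
Char 6 ('G'): step: R->6, L=4; G->plug->G->R->G->L->G->refl->C->L'->H->R'->D->plug->D
Char 7 ('C'): step: R->7, L=4; C->plug->C->R->G->L->G->refl->C->L'->H->R'->B->plug->B

Answer: GAFAADB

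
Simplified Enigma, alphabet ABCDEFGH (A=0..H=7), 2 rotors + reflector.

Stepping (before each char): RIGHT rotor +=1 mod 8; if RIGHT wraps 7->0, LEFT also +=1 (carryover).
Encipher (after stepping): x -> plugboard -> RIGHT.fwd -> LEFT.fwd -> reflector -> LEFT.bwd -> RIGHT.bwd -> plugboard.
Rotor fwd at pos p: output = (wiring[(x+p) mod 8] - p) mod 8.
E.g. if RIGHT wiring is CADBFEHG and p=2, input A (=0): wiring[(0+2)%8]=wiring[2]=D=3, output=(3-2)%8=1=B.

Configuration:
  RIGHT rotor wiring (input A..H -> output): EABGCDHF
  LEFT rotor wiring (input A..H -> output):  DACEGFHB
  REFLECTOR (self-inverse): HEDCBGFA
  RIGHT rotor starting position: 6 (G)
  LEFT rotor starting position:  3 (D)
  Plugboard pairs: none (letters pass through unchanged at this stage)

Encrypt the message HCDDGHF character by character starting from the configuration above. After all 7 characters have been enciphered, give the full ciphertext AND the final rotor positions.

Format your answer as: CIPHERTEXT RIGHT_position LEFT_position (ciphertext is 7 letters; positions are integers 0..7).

Answer: FHCEFED 5 4

Derivation:
Char 1 ('H'): step: R->7, L=3; H->plug->H->R->A->L->B->refl->E->L'->D->R'->F->plug->F
Char 2 ('C'): step: R->0, L->4 (L advanced); C->plug->C->R->B->L->B->refl->E->L'->F->R'->H->plug->H
Char 3 ('D'): step: R->1, L=4; D->plug->D->R->B->L->B->refl->E->L'->F->R'->C->plug->C
Char 4 ('D'): step: R->2, L=4; D->plug->D->R->B->L->B->refl->E->L'->F->R'->E->plug->E
Char 5 ('G'): step: R->3, L=4; G->plug->G->R->F->L->E->refl->B->L'->B->R'->F->plug->F
Char 6 ('H'): step: R->4, L=4; H->plug->H->R->C->L->D->refl->C->L'->A->R'->E->plug->E
Char 7 ('F'): step: R->5, L=4; F->plug->F->R->E->L->H->refl->A->L'->H->R'->D->plug->D
Final: ciphertext=FHCEFED, RIGHT=5, LEFT=4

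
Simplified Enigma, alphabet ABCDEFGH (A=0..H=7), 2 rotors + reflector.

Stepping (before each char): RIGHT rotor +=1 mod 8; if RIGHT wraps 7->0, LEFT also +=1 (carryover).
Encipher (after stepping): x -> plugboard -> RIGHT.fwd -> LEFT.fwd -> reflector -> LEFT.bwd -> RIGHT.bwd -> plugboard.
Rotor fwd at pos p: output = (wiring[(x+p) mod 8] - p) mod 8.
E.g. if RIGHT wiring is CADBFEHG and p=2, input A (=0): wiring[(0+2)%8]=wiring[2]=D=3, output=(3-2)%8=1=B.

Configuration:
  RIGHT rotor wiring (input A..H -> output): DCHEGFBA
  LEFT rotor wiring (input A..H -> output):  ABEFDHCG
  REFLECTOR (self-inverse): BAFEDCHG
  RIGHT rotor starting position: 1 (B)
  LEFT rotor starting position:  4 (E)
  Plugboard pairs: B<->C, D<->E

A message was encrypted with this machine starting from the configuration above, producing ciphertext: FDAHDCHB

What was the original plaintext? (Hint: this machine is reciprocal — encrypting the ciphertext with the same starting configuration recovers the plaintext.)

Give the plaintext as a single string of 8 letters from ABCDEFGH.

Char 1 ('F'): step: R->2, L=4; F->plug->F->R->G->L->A->refl->B->L'->H->R'->E->plug->D
Char 2 ('D'): step: R->3, L=4; D->plug->E->R->F->L->F->refl->C->L'->D->R'->B->plug->C
Char 3 ('A'): step: R->4, L=4; A->plug->A->R->C->L->G->refl->H->L'->A->R'->H->plug->H
Char 4 ('H'): step: R->5, L=4; H->plug->H->R->B->L->D->refl->E->L'->E->R'->B->plug->C
Char 5 ('D'): step: R->6, L=4; D->plug->E->R->B->L->D->refl->E->L'->E->R'->D->plug->E
Char 6 ('C'): step: R->7, L=4; C->plug->B->R->E->L->E->refl->D->L'->B->R'->A->plug->A
Char 7 ('H'): step: R->0, L->5 (L advanced); H->plug->H->R->A->L->C->refl->F->L'->B->R'->G->plug->G
Char 8 ('B'): step: R->1, L=5; B->plug->C->R->D->L->D->refl->E->L'->E->R'->E->plug->D

Answer: DCHCEAGD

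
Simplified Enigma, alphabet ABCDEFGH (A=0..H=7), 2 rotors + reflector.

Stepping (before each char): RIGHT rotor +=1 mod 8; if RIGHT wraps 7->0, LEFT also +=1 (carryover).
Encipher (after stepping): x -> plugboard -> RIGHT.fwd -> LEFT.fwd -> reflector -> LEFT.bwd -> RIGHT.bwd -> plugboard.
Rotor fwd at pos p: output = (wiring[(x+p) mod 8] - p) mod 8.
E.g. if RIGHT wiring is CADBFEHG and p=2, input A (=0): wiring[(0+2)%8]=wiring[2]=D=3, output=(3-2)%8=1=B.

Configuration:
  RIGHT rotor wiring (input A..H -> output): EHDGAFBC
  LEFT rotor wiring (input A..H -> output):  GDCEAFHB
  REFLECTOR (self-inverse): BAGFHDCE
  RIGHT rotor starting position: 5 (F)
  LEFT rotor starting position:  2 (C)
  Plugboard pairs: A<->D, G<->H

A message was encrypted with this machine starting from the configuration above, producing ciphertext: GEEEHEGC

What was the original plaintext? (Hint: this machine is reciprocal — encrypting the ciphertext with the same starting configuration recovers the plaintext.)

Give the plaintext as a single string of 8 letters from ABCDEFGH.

Answer: FCABBDDH

Derivation:
Char 1 ('G'): step: R->6, L=2; G->plug->H->R->H->L->B->refl->A->L'->A->R'->F->plug->F
Char 2 ('E'): step: R->7, L=2; E->plug->E->R->H->L->B->refl->A->L'->A->R'->C->plug->C
Char 3 ('E'): step: R->0, L->3 (L advanced); E->plug->E->R->A->L->B->refl->A->L'->G->R'->D->plug->A
Char 4 ('E'): step: R->1, L=3; E->plug->E->R->E->L->G->refl->C->L'->C->R'->B->plug->B
Char 5 ('H'): step: R->2, L=3; H->plug->G->R->C->L->C->refl->G->L'->E->R'->B->plug->B
Char 6 ('E'): step: R->3, L=3; E->plug->E->R->H->L->H->refl->E->L'->D->R'->A->plug->D
Char 7 ('G'): step: R->4, L=3; G->plug->H->R->C->L->C->refl->G->L'->E->R'->A->plug->D
Char 8 ('C'): step: R->5, L=3; C->plug->C->R->F->L->D->refl->F->L'->B->R'->G->plug->H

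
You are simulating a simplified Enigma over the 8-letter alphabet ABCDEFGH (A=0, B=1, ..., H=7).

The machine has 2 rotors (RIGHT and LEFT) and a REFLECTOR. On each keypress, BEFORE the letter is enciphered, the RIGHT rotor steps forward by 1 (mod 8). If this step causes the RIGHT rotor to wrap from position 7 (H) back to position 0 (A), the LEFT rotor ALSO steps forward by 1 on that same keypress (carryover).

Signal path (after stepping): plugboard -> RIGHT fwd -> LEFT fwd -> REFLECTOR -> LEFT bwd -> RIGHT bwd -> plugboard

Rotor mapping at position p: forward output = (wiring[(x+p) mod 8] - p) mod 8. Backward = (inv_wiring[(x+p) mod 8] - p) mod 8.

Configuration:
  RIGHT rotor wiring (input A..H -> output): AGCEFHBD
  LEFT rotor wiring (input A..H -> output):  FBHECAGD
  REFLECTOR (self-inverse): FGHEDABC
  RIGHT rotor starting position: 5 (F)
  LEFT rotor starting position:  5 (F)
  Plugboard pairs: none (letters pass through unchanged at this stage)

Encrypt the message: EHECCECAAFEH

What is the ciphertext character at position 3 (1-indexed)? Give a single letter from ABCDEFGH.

Char 1 ('E'): step: R->6, L=5; E->plug->E->R->E->L->E->refl->D->L'->A->R'->D->plug->D
Char 2 ('H'): step: R->7, L=5; H->plug->H->R->C->L->G->refl->B->L'->B->R'->B->plug->B
Char 3 ('E'): step: R->0, L->6 (L advanced); E->plug->E->R->F->L->G->refl->B->L'->E->R'->D->plug->D

D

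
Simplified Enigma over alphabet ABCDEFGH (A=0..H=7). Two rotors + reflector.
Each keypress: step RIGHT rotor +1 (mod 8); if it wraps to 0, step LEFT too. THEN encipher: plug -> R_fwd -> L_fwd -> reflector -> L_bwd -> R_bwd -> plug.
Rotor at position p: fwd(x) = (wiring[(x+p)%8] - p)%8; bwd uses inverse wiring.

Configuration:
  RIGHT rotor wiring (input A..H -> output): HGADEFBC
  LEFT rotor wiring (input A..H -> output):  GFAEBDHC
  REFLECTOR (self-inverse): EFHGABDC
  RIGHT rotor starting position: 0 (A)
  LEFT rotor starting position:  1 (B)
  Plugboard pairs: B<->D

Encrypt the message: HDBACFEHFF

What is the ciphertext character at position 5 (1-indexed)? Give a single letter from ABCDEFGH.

Char 1 ('H'): step: R->1, L=1; H->plug->H->R->G->L->B->refl->F->L'->H->R'->B->plug->D
Char 2 ('D'): step: R->2, L=1; D->plug->B->R->B->L->H->refl->C->L'->E->R'->H->plug->H
Char 3 ('B'): step: R->3, L=1; B->plug->D->R->G->L->B->refl->F->L'->H->R'->E->plug->E
Char 4 ('A'): step: R->4, L=1; A->plug->A->R->A->L->E->refl->A->L'->D->R'->E->plug->E
Char 5 ('C'): step: R->5, L=1; C->plug->C->R->F->L->G->refl->D->L'->C->R'->D->plug->B

B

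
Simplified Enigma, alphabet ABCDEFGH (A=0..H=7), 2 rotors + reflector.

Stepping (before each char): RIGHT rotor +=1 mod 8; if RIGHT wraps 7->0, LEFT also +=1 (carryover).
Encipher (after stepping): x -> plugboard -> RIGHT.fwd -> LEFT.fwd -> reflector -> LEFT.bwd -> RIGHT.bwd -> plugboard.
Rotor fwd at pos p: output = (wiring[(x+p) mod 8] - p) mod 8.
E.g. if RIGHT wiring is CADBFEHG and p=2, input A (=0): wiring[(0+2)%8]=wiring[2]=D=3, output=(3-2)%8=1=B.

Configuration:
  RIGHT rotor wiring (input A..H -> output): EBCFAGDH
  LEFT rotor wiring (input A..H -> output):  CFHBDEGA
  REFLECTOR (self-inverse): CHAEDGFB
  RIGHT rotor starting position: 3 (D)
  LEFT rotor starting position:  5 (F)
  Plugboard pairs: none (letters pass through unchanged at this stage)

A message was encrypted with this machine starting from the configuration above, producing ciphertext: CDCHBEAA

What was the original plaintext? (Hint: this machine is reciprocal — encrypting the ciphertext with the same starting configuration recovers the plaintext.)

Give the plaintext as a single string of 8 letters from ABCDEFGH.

Answer: DHGBEFEB

Derivation:
Char 1 ('C'): step: R->4, L=5; C->plug->C->R->H->L->G->refl->F->L'->D->R'->D->plug->D
Char 2 ('D'): step: R->5, L=5; D->plug->D->R->H->L->G->refl->F->L'->D->R'->H->plug->H
Char 3 ('C'): step: R->6, L=5; C->plug->C->R->G->L->E->refl->D->L'->C->R'->G->plug->G
Char 4 ('H'): step: R->7, L=5; H->plug->H->R->E->L->A->refl->C->L'->F->R'->B->plug->B
Char 5 ('B'): step: R->0, L->6 (L advanced); B->plug->B->R->B->L->C->refl->A->L'->A->R'->E->plug->E
Char 6 ('E'): step: R->1, L=6; E->plug->E->R->F->L->D->refl->E->L'->C->R'->F->plug->F
Char 7 ('A'): step: R->2, L=6; A->plug->A->R->A->L->A->refl->C->L'->B->R'->E->plug->E
Char 8 ('A'): step: R->3, L=6; A->plug->A->R->C->L->E->refl->D->L'->F->R'->B->plug->B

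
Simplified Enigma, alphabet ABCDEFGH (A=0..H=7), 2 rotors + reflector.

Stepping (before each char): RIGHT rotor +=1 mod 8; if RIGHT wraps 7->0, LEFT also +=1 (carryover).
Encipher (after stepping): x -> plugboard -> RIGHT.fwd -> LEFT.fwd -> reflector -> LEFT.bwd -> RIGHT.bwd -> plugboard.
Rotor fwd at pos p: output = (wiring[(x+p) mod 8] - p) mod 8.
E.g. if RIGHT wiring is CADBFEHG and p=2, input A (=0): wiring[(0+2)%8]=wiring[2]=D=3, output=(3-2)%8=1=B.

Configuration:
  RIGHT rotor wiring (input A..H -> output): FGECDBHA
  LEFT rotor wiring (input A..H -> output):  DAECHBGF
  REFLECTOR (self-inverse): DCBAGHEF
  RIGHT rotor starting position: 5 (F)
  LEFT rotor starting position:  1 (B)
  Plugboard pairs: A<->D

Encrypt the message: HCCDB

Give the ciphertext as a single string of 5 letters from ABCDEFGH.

Answer: EGGCF

Derivation:
Char 1 ('H'): step: R->6, L=1; H->plug->H->R->D->L->G->refl->E->L'->G->R'->E->plug->E
Char 2 ('C'): step: R->7, L=1; C->plug->C->R->H->L->C->refl->B->L'->C->R'->G->plug->G
Char 3 ('C'): step: R->0, L->2 (L advanced); C->plug->C->R->E->L->E->refl->G->L'->H->R'->G->plug->G
Char 4 ('D'): step: R->1, L=2; D->plug->A->R->F->L->D->refl->A->L'->B->R'->C->plug->C
Char 5 ('B'): step: R->2, L=2; B->plug->B->R->A->L->C->refl->B->L'->G->R'->F->plug->F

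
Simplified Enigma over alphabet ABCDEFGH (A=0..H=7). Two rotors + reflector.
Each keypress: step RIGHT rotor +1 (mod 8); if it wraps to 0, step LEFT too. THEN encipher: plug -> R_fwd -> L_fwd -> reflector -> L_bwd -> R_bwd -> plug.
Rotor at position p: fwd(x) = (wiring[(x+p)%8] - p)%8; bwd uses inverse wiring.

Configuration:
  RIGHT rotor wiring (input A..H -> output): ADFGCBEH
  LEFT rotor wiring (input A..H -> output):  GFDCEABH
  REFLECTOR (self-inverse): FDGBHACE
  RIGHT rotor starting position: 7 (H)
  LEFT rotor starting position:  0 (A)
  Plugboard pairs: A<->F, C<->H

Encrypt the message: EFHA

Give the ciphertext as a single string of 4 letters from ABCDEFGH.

Answer: BABB

Derivation:
Char 1 ('E'): step: R->0, L->1 (L advanced); E->plug->E->R->C->L->B->refl->D->L'->D->R'->B->plug->B
Char 2 ('F'): step: R->1, L=1; F->plug->A->R->C->L->B->refl->D->L'->D->R'->F->plug->A
Char 3 ('H'): step: R->2, L=1; H->plug->C->R->A->L->E->refl->H->L'->E->R'->B->plug->B
Char 4 ('A'): step: R->3, L=1; A->plug->F->R->F->L->A->refl->F->L'->H->R'->B->plug->B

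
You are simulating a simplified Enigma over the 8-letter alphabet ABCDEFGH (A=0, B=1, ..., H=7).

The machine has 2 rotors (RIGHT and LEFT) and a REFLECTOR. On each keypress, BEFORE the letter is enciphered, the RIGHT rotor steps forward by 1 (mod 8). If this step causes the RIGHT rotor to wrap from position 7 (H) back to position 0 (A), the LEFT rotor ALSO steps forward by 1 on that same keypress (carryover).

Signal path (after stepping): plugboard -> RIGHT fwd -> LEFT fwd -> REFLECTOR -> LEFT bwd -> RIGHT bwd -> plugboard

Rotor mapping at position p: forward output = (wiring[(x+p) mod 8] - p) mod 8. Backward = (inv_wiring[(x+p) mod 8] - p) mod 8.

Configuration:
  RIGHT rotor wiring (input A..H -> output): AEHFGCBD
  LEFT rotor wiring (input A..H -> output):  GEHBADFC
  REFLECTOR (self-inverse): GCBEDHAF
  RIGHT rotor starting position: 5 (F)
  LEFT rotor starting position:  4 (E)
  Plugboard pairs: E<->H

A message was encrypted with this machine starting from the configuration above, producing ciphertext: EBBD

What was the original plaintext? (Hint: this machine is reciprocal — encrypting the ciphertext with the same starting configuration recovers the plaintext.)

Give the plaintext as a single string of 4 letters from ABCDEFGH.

Answer: CFFA

Derivation:
Char 1 ('E'): step: R->6, L=4; E->plug->H->R->E->L->C->refl->B->L'->C->R'->C->plug->C
Char 2 ('B'): step: R->7, L=4; B->plug->B->R->B->L->H->refl->F->L'->H->R'->F->plug->F
Char 3 ('B'): step: R->0, L->5 (L advanced); B->plug->B->R->E->L->H->refl->F->L'->C->R'->F->plug->F
Char 4 ('D'): step: R->1, L=5; D->plug->D->R->F->L->C->refl->B->L'->D->R'->A->plug->A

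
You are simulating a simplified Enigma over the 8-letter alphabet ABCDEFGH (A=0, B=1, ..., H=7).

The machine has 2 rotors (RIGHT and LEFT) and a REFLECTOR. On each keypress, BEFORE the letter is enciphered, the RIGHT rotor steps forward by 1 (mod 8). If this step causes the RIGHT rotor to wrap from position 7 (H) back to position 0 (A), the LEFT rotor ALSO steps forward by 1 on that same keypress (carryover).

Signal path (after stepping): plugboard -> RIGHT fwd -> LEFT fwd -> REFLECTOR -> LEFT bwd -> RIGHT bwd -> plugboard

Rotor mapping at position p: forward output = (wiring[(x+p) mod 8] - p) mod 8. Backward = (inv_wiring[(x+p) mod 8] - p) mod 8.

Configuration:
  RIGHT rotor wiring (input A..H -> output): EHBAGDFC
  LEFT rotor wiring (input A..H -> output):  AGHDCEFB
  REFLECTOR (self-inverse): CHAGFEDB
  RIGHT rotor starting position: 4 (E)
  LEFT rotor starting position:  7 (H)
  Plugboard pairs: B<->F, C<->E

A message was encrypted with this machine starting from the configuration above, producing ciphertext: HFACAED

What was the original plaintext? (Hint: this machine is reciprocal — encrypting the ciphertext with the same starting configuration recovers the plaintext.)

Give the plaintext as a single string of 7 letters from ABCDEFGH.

Char 1 ('H'): step: R->5, L=7; H->plug->H->R->B->L->B->refl->H->L'->C->R'->E->plug->C
Char 2 ('F'): step: R->6, L=7; F->plug->B->R->E->L->E->refl->F->L'->G->R'->C->plug->E
Char 3 ('A'): step: R->7, L=7; A->plug->A->R->D->L->A->refl->C->L'->A->R'->C->plug->E
Char 4 ('C'): step: R->0, L->0 (L advanced); C->plug->E->R->G->L->F->refl->E->L'->F->R'->G->plug->G
Char 5 ('A'): step: R->1, L=0; A->plug->A->R->G->L->F->refl->E->L'->F->R'->D->plug->D
Char 6 ('E'): step: R->2, L=0; E->plug->C->R->E->L->C->refl->A->L'->A->R'->F->plug->B
Char 7 ('D'): step: R->3, L=0; D->plug->D->R->C->L->H->refl->B->L'->H->R'->E->plug->C

Answer: CEEGDBC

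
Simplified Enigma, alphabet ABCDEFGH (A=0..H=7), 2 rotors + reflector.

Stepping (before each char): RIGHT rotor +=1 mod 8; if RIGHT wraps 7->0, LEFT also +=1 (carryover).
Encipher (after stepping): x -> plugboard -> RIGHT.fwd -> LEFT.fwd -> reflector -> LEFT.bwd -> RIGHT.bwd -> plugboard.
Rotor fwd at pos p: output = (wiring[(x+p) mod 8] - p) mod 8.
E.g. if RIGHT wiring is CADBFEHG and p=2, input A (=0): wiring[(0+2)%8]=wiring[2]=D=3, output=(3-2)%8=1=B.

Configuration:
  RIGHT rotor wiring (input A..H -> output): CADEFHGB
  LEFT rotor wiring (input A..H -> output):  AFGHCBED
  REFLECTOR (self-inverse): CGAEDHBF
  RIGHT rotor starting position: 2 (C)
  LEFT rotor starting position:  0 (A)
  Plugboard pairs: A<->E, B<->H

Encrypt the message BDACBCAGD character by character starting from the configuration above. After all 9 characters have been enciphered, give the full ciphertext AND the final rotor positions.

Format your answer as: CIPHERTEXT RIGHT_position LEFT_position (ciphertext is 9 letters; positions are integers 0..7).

Char 1 ('B'): step: R->3, L=0; B->plug->H->R->A->L->A->refl->C->L'->E->R'->C->plug->C
Char 2 ('D'): step: R->4, L=0; D->plug->D->R->F->L->B->refl->G->L'->C->R'->C->plug->C
Char 3 ('A'): step: R->5, L=0; A->plug->E->R->D->L->H->refl->F->L'->B->R'->B->plug->H
Char 4 ('C'): step: R->6, L=0; C->plug->C->R->E->L->C->refl->A->L'->A->R'->A->plug->E
Char 5 ('B'): step: R->7, L=0; B->plug->H->R->H->L->D->refl->E->L'->G->R'->F->plug->F
Char 6 ('C'): step: R->0, L->1 (L advanced); C->plug->C->R->D->L->B->refl->G->L'->C->R'->A->plug->E
Char 7 ('A'): step: R->1, L=1; A->plug->E->R->G->L->C->refl->A->L'->E->R'->D->plug->D
Char 8 ('G'): step: R->2, L=1; G->plug->G->R->A->L->E->refl->D->L'->F->R'->D->plug->D
Char 9 ('D'): step: R->3, L=1; D->plug->D->R->D->L->B->refl->G->L'->C->R'->B->plug->H
Final: ciphertext=CCHEFEDDH, RIGHT=3, LEFT=1

Answer: CCHEFEDDH 3 1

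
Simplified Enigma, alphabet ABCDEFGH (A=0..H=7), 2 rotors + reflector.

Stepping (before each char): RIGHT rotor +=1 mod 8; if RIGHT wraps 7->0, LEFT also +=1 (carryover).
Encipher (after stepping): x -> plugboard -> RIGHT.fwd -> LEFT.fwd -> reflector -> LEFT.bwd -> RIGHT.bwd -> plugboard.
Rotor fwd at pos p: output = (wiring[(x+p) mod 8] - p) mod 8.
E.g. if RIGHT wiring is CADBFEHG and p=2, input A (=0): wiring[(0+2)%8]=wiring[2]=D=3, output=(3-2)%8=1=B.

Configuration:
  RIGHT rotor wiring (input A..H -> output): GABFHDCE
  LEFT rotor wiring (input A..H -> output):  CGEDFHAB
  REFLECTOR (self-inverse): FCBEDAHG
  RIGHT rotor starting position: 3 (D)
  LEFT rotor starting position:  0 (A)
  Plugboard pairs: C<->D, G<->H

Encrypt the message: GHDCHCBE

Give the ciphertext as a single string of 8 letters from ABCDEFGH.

Char 1 ('G'): step: R->4, L=0; G->plug->H->R->B->L->G->refl->H->L'->F->R'->G->plug->H
Char 2 ('H'): step: R->5, L=0; H->plug->G->R->A->L->C->refl->B->L'->H->R'->C->plug->D
Char 3 ('D'): step: R->6, L=0; D->plug->C->R->A->L->C->refl->B->L'->H->R'->F->plug->F
Char 4 ('C'): step: R->7, L=0; C->plug->D->R->C->L->E->refl->D->L'->D->R'->H->plug->G
Char 5 ('H'): step: R->0, L->1 (L advanced); H->plug->G->R->C->L->C->refl->B->L'->H->R'->E->plug->E
Char 6 ('C'): step: R->1, L=1; C->plug->D->R->G->L->A->refl->F->L'->A->R'->B->plug->B
Char 7 ('B'): step: R->2, L=1; B->plug->B->R->D->L->E->refl->D->L'->B->R'->D->plug->C
Char 8 ('E'): step: R->3, L=1; E->plug->E->R->B->L->D->refl->E->L'->D->R'->F->plug->F

Answer: HDFGEBCF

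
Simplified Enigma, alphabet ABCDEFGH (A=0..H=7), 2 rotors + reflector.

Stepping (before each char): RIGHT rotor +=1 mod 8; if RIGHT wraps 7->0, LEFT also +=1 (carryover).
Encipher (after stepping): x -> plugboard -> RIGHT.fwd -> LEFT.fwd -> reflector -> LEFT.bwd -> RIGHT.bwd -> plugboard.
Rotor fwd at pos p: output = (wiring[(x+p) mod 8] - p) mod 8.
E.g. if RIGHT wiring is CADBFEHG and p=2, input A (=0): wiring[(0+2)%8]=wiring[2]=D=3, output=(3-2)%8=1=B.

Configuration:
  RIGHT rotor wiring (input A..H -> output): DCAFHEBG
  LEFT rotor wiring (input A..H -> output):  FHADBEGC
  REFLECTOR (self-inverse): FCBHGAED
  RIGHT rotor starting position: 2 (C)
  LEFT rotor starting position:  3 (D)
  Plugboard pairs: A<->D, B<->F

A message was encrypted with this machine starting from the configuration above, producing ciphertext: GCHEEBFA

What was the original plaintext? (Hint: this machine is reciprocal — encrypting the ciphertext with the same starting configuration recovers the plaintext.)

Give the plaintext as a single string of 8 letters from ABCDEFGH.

Answer: BAECAFGB

Derivation:
Char 1 ('G'): step: R->3, L=3; G->plug->G->R->H->L->F->refl->A->L'->A->R'->F->plug->B
Char 2 ('C'): step: R->4, L=3; C->plug->C->R->F->L->C->refl->B->L'->C->R'->D->plug->A
Char 3 ('H'): step: R->5, L=3; H->plug->H->R->C->L->B->refl->C->L'->F->R'->E->plug->E
Char 4 ('E'): step: R->6, L=3; E->plug->E->R->C->L->B->refl->C->L'->F->R'->C->plug->C
Char 5 ('E'): step: R->7, L=3; E->plug->E->R->G->L->E->refl->G->L'->B->R'->D->plug->A
Char 6 ('B'): step: R->0, L->4 (L advanced); B->plug->F->R->E->L->B->refl->C->L'->C->R'->B->plug->F
Char 7 ('F'): step: R->1, L=4; F->plug->B->R->H->L->H->refl->D->L'->F->R'->G->plug->G
Char 8 ('A'): step: R->2, L=4; A->plug->D->R->C->L->C->refl->B->L'->E->R'->F->plug->B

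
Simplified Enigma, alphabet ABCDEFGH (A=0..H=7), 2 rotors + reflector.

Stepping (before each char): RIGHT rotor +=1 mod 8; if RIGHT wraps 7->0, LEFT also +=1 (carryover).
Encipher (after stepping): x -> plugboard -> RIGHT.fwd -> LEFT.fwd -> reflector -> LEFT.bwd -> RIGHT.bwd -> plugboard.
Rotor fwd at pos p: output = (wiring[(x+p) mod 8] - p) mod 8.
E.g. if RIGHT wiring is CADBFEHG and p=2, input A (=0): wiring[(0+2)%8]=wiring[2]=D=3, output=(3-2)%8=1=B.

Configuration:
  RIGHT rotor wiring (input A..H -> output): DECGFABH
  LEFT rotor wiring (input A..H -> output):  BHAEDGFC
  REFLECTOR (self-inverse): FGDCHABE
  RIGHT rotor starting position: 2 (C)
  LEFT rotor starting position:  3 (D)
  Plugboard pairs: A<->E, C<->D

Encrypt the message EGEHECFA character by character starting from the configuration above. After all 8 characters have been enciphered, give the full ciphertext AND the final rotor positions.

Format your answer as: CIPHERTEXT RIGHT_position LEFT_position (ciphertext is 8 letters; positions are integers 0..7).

Char 1 ('E'): step: R->3, L=3; E->plug->A->R->D->L->C->refl->D->L'->C->R'->B->plug->B
Char 2 ('G'): step: R->4, L=3; G->plug->G->R->G->L->E->refl->H->L'->E->R'->B->plug->B
Char 3 ('E'): step: R->5, L=3; E->plug->A->R->D->L->C->refl->D->L'->C->R'->C->plug->D
Char 4 ('H'): step: R->6, L=3; H->plug->H->R->C->L->D->refl->C->L'->D->R'->A->plug->E
Char 5 ('E'): step: R->7, L=3; E->plug->A->R->A->L->B->refl->G->L'->F->R'->C->plug->D
Char 6 ('C'): step: R->0, L->4 (L advanced); C->plug->D->R->G->L->E->refl->H->L'->A->R'->F->plug->F
Char 7 ('F'): step: R->1, L=4; F->plug->F->R->A->L->H->refl->E->L'->G->R'->G->plug->G
Char 8 ('A'): step: R->2, L=4; A->plug->E->R->H->L->A->refl->F->L'->E->R'->B->plug->B
Final: ciphertext=BBDEDFGB, RIGHT=2, LEFT=4

Answer: BBDEDFGB 2 4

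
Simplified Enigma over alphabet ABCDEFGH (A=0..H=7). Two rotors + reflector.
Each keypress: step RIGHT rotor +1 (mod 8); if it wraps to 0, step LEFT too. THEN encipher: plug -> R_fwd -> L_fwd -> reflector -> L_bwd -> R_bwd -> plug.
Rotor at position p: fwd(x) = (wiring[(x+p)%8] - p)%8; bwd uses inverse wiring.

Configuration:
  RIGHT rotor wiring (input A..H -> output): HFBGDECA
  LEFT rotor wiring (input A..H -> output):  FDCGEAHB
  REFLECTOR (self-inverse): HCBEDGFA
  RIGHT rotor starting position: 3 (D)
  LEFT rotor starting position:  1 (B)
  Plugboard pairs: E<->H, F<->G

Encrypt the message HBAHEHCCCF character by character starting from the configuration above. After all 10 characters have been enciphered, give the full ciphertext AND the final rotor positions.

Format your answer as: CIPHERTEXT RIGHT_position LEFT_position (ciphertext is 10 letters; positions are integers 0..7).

Char 1 ('H'): step: R->4, L=1; H->plug->E->R->D->L->D->refl->E->L'->H->R'->A->plug->A
Char 2 ('B'): step: R->5, L=1; B->plug->B->R->F->L->G->refl->F->L'->C->R'->D->plug->D
Char 3 ('A'): step: R->6, L=1; A->plug->A->R->E->L->H->refl->A->L'->G->R'->H->plug->E
Char 4 ('H'): step: R->7, L=1; H->plug->E->R->H->L->E->refl->D->L'->D->R'->H->plug->E
Char 5 ('E'): step: R->0, L->2 (L advanced); E->plug->H->R->A->L->A->refl->H->L'->F->R'->B->plug->B
Char 6 ('H'): step: R->1, L=2; H->plug->E->R->D->L->G->refl->F->L'->E->R'->A->plug->A
Char 7 ('C'): step: R->2, L=2; C->plug->C->R->B->L->E->refl->D->L'->G->R'->F->plug->G
Char 8 ('C'): step: R->3, L=2; C->plug->C->R->B->L->E->refl->D->L'->G->R'->H->plug->E
Char 9 ('C'): step: R->4, L=2; C->plug->C->R->G->L->D->refl->E->L'->B->R'->F->plug->G
Char 10 ('F'): step: R->5, L=2; F->plug->G->R->B->L->E->refl->D->L'->G->R'->H->plug->E
Final: ciphertext=ADEEBAGEGE, RIGHT=5, LEFT=2

Answer: ADEEBAGEGE 5 2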